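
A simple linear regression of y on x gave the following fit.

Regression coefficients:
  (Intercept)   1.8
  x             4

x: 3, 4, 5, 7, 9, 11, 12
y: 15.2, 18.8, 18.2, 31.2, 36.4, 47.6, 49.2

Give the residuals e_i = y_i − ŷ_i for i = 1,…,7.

x=3: ŷ = 1.8 + 4·3 = 13.8; e = 15.2 − 13.8 = 1.4
x=4: ŷ = 1.8 + 4·4 = 17.8; e = 18.8 − 17.8 = 1
x=5: ŷ = 1.8 + 4·5 = 21.8; e = 18.2 − 21.8 = -3.6
x=7: ŷ = 1.8 + 4·7 = 29.8; e = 31.2 − 29.8 = 1.4
x=9: ŷ = 1.8 + 4·9 = 37.8; e = 36.4 − 37.8 = -1.4
x=11: ŷ = 1.8 + 4·11 = 45.8; e = 47.6 − 45.8 = 1.8
x=12: ŷ = 1.8 + 4·12 = 49.8; e = 49.2 − 49.8 = -0.6

1.4, 1, -3.6, 1.4, -1.4, 1.8, -0.6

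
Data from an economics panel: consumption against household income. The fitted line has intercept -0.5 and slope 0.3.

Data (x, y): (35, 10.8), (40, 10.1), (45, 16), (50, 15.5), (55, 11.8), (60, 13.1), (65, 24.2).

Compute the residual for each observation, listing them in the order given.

0.8, -1.4, 3, 1, -4.2, -4.4, 5.2

x=35: ŷ = -0.5 + 0.3·35 = 10; e = 10.8 − 10 = 0.8
x=40: ŷ = -0.5 + 0.3·40 = 11.5; e = 10.1 − 11.5 = -1.4
x=45: ŷ = -0.5 + 0.3·45 = 13; e = 16 − 13 = 3
x=50: ŷ = -0.5 + 0.3·50 = 14.5; e = 15.5 − 14.5 = 1
x=55: ŷ = -0.5 + 0.3·55 = 16; e = 11.8 − 16 = -4.2
x=60: ŷ = -0.5 + 0.3·60 = 17.5; e = 13.1 − 17.5 = -4.4
x=65: ŷ = -0.5 + 0.3·65 = 19; e = 24.2 − 19 = 5.2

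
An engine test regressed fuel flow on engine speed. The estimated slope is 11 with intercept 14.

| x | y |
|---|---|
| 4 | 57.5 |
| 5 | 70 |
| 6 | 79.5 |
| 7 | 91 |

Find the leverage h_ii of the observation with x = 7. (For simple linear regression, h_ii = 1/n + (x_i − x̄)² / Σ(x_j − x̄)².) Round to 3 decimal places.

x̄ = (4 + 5 + 6 + 7)/4 = 5.5
Σ(x − x̄)² = 2.25 + 0.25 + 0.25 + 2.25 = 5
h = 1/4 + (1.5)²/5 = 0.25 + 0.45 = 0.700

h = 0.700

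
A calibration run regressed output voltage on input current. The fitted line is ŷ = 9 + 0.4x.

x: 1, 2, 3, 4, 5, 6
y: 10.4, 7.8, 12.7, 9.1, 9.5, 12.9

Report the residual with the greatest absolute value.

e = 2.5

x=1: ŷ = 9 + 0.4·1 = 9.4; e = 10.4 − 9.4 = 1
x=2: ŷ = 9 + 0.4·2 = 9.8; e = 7.8 − 9.8 = -2
x=3: ŷ = 9 + 0.4·3 = 10.2; e = 12.7 − 10.2 = 2.5
x=4: ŷ = 9 + 0.4·4 = 10.6; e = 9.1 − 10.6 = -1.5
x=5: ŷ = 9 + 0.4·5 = 11; e = 9.5 − 11 = -1.5
x=6: ŷ = 9 + 0.4·6 = 11.4; e = 12.9 − 11.4 = 1.5
Largest |e| is 2.5 at x = 3, residual 2.5.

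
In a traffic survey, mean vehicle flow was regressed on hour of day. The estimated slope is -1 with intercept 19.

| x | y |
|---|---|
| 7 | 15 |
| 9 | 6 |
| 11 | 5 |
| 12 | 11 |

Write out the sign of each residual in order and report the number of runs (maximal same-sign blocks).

3 runs

x=7: ŷ = 19 − 7 = 12; e = 15 − 12 = 3
x=9: ŷ = 19 − 9 = 10; e = 6 − 10 = -4
x=11: ŷ = 19 − 11 = 8; e = 5 − 8 = -3
x=12: ŷ = 19 − 12 = 7; e = 11 − 7 = 4
Signs: + − − +
Runs: +×1, −×2, +×1 → 3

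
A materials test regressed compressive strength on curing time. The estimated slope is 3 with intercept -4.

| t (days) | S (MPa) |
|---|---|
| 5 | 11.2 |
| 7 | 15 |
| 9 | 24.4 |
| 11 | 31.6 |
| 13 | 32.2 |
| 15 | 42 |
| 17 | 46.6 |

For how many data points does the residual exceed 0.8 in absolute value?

5

t=5: ŷ = -4 + 3·5 = 11; e = 11.2 − 11 = 0.2
t=7: ŷ = -4 + 3·7 = 17; e = 15 − 17 = -2
t=9: ŷ = -4 + 3·9 = 23; e = 24.4 − 23 = 1.4
t=11: ŷ = -4 + 3·11 = 29; e = 31.6 − 29 = 2.6
t=13: ŷ = -4 + 3·13 = 35; e = 32.2 − 35 = -2.8
t=15: ŷ = -4 + 3·15 = 41; e = 42 − 41 = 1
t=17: ŷ = -4 + 3·17 = 47; e = 46.6 − 47 = -0.4
|e| > 0.8: t=7 (|e|=2), t=9 (|e|=1.4), t=11 (|e|=2.6), t=13 (|e|=2.8), t=15 (|e|=1) → 5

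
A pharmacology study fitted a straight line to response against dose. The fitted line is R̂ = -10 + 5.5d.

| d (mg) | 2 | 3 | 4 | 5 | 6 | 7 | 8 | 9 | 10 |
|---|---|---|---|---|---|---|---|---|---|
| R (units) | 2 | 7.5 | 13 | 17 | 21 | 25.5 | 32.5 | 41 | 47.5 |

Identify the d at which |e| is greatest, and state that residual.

d = 7, e = -3

d=2: R̂ = -10 + 5.5·2 = 1; e = 2 − 1 = 1
d=3: R̂ = -10 + 5.5·3 = 6.5; e = 7.5 − 6.5 = 1
d=4: R̂ = -10 + 5.5·4 = 12; e = 13 − 12 = 1
d=5: R̂ = -10 + 5.5·5 = 17.5; e = 17 − 17.5 = -0.5
d=6: R̂ = -10 + 5.5·6 = 23; e = 21 − 23 = -2
d=7: R̂ = -10 + 5.5·7 = 28.5; e = 25.5 − 28.5 = -3
d=8: R̂ = -10 + 5.5·8 = 34; e = 32.5 − 34 = -1.5
d=9: R̂ = -10 + 5.5·9 = 39.5; e = 41 − 39.5 = 1.5
d=10: R̂ = -10 + 5.5·10 = 45; e = 47.5 − 45 = 2.5
Largest |e| is 3 at d = 7, residual -3.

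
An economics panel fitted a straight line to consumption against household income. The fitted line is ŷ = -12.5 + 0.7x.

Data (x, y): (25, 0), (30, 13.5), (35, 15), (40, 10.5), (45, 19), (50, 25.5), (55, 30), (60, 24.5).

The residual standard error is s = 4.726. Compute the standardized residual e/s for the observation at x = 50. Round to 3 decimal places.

ŷ = -12.5 + 0.7·50 = 22.5
e = 25.5 − 22.5 = 3
e/s = 3 / 4.726 = 0.635

0.635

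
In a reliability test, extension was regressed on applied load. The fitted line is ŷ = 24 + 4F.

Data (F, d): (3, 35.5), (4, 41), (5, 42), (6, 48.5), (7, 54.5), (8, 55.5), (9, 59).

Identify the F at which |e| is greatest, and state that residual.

F=3: ŷ = 24 + 4·3 = 36; e = 35.5 − 36 = -0.5
F=4: ŷ = 24 + 4·4 = 40; e = 41 − 40 = 1
F=5: ŷ = 24 + 4·5 = 44; e = 42 − 44 = -2
F=6: ŷ = 24 + 4·6 = 48; e = 48.5 − 48 = 0.5
F=7: ŷ = 24 + 4·7 = 52; e = 54.5 − 52 = 2.5
F=8: ŷ = 24 + 4·8 = 56; e = 55.5 − 56 = -0.5
F=9: ŷ = 24 + 4·9 = 60; e = 59 − 60 = -1
Largest |e| is 2.5 at F = 7, residual 2.5.

F = 7, e = 2.5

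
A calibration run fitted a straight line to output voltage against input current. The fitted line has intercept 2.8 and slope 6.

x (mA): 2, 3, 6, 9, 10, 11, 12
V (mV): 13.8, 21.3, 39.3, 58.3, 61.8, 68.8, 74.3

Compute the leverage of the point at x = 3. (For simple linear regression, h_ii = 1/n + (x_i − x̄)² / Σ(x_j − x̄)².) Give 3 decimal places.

x̄ = (2 + 3 + 6 + 9 + 10 + 11 + 12)/7 = 7.57143
Σ(x − x̄)² = 31.0408 + 20.898 + 2.46939 + 2.04082 + 5.89796 + 11.7551 + 19.6122 = 93.7143
h = 1/7 + (-4.57143)²/93.7143 = 0.142857 + 0.222997 = 0.366

h = 0.366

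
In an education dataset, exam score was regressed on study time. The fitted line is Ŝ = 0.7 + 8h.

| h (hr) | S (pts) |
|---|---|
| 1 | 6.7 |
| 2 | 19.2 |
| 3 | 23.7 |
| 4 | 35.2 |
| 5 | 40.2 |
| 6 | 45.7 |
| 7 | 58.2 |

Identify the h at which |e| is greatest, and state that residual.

h = 6, e = -3

h=1: Ŝ = 0.7 + 8·1 = 8.7; e = 6.7 − 8.7 = -2
h=2: Ŝ = 0.7 + 8·2 = 16.7; e = 19.2 − 16.7 = 2.5
h=3: Ŝ = 0.7 + 8·3 = 24.7; e = 23.7 − 24.7 = -1
h=4: Ŝ = 0.7 + 8·4 = 32.7; e = 35.2 − 32.7 = 2.5
h=5: Ŝ = 0.7 + 8·5 = 40.7; e = 40.2 − 40.7 = -0.5
h=6: Ŝ = 0.7 + 8·6 = 48.7; e = 45.7 − 48.7 = -3
h=7: Ŝ = 0.7 + 8·7 = 56.7; e = 58.2 − 56.7 = 1.5
Largest |e| is 3 at h = 6, residual -3.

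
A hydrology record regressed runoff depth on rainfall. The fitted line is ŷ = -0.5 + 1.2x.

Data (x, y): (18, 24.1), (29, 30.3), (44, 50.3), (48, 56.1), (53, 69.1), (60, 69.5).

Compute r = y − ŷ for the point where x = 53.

r = 6

ŷ = -0.5 + 1.2·53 = 63.1
r = 69.1 − 63.1 = 6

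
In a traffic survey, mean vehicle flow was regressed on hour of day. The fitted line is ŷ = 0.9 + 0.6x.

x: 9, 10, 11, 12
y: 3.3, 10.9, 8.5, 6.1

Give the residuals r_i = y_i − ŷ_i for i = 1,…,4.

-3, 4, 1, -2

x=9: ŷ = 0.9 + 0.6·9 = 6.3; r = 3.3 − 6.3 = -3
x=10: ŷ = 0.9 + 0.6·10 = 6.9; r = 10.9 − 6.9 = 4
x=11: ŷ = 0.9 + 0.6·11 = 7.5; r = 8.5 − 7.5 = 1
x=12: ŷ = 0.9 + 0.6·12 = 8.1; r = 6.1 − 8.1 = -2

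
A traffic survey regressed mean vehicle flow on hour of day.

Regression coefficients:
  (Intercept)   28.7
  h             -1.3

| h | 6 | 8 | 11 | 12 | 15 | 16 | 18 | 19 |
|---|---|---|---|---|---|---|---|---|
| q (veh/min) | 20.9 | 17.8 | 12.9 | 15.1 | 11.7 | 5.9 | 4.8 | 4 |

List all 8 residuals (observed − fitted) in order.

h=6: ŷ = 28.7 − 1.3·6 = 20.9; e = 20.9 − 20.9 = 0
h=8: ŷ = 28.7 − 1.3·8 = 18.3; e = 17.8 − 18.3 = -0.5
h=11: ŷ = 28.7 − 1.3·11 = 14.4; e = 12.9 − 14.4 = -1.5
h=12: ŷ = 28.7 − 1.3·12 = 13.1; e = 15.1 − 13.1 = 2
h=15: ŷ = 28.7 − 1.3·15 = 9.2; e = 11.7 − 9.2 = 2.5
h=16: ŷ = 28.7 − 1.3·16 = 7.9; e = 5.9 − 7.9 = -2
h=18: ŷ = 28.7 − 1.3·18 = 5.3; e = 4.8 − 5.3 = -0.5
h=19: ŷ = 28.7 − 1.3·19 = 4; e = 4 − 4 = 0

0, -0.5, -1.5, 2, 2.5, -2, -0.5, 0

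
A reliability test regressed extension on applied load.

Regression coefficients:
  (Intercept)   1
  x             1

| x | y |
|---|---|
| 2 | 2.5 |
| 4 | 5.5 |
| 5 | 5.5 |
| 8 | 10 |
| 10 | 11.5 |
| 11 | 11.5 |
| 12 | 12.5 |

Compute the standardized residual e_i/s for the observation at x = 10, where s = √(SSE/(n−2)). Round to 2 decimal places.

0.71

x=2: ŷ = 1 + 2 = 3; e = 2.5 − 3 = -0.5
x=4: ŷ = 1 + 4 = 5; e = 5.5 − 5 = 0.5
x=5: ŷ = 1 + 5 = 6; e = 5.5 − 6 = -0.5
x=8: ŷ = 1 + 8 = 9; e = 10 − 9 = 1
x=10: ŷ = 1 + 10 = 11; e = 11.5 − 11 = 0.5
x=11: ŷ = 1 + 11 = 12; e = 11.5 − 12 = -0.5
x=12: ŷ = 1 + 12 = 13; e = 12.5 − 13 = -0.5
SSE = 0.25 + 0.25 + 0.25 + 1 + 0.25 + 0.25 + 0.25 = 2.5
s = √(2.5/5) = 0.707107
e/s = 0.5 / 0.707107 = 0.71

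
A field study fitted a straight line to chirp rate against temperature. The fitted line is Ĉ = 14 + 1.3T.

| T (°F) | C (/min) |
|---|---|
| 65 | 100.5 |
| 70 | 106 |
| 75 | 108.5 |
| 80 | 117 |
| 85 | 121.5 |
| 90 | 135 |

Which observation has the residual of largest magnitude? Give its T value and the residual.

T = 90, r = 4

T=65: Ĉ = 14 + 1.3·65 = 98.5; r = 100.5 − 98.5 = 2
T=70: Ĉ = 14 + 1.3·70 = 105; r = 106 − 105 = 1
T=75: Ĉ = 14 + 1.3·75 = 111.5; r = 108.5 − 111.5 = -3
T=80: Ĉ = 14 + 1.3·80 = 118; r = 117 − 118 = -1
T=85: Ĉ = 14 + 1.3·85 = 124.5; r = 121.5 − 124.5 = -3
T=90: Ĉ = 14 + 1.3·90 = 131; r = 135 − 131 = 4
Largest |r| is 4 at T = 90, residual 4.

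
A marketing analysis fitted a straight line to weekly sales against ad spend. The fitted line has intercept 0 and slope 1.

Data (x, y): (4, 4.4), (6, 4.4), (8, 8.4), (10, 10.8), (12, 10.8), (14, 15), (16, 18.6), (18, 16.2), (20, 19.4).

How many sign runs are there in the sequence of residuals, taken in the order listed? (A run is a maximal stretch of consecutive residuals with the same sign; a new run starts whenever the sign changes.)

x=4: ŷ = 4 = 4; e = 4.4 − 4 = 0.4
x=6: ŷ = 6 = 6; e = 4.4 − 6 = -1.6
x=8: ŷ = 8 = 8; e = 8.4 − 8 = 0.4
x=10: ŷ = 10 = 10; e = 10.8 − 10 = 0.8
x=12: ŷ = 12 = 12; e = 10.8 − 12 = -1.2
x=14: ŷ = 14 = 14; e = 15 − 14 = 1
x=16: ŷ = 16 = 16; e = 18.6 − 16 = 2.6
x=18: ŷ = 18 = 18; e = 16.2 − 18 = -1.8
x=20: ŷ = 20 = 20; e = 19.4 − 20 = -0.6
Signs: + − + + − + + − −
Runs: +×1, −×1, +×2, −×1, +×2, −×2 → 6

6 runs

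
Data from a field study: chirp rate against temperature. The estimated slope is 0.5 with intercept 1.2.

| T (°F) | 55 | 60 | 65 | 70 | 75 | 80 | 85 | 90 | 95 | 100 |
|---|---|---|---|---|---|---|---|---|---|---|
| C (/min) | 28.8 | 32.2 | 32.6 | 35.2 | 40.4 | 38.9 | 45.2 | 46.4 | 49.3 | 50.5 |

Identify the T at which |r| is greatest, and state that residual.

T=55: Ĉ = 1.2 + 0.5·55 = 28.7; r = 28.8 − 28.7 = 0.1
T=60: Ĉ = 1.2 + 0.5·60 = 31.2; r = 32.2 − 31.2 = 1
T=65: Ĉ = 1.2 + 0.5·65 = 33.7; r = 32.6 − 33.7 = -1.1
T=70: Ĉ = 1.2 + 0.5·70 = 36.2; r = 35.2 − 36.2 = -1
T=75: Ĉ = 1.2 + 0.5·75 = 38.7; r = 40.4 − 38.7 = 1.7
T=80: Ĉ = 1.2 + 0.5·80 = 41.2; r = 38.9 − 41.2 = -2.3
T=85: Ĉ = 1.2 + 0.5·85 = 43.7; r = 45.2 − 43.7 = 1.5
T=90: Ĉ = 1.2 + 0.5·90 = 46.2; r = 46.4 − 46.2 = 0.2
T=95: Ĉ = 1.2 + 0.5·95 = 48.7; r = 49.3 − 48.7 = 0.6
T=100: Ĉ = 1.2 + 0.5·100 = 51.2; r = 50.5 − 51.2 = -0.7
Largest |r| is 2.3 at T = 80, residual -2.3.

T = 80, r = -2.3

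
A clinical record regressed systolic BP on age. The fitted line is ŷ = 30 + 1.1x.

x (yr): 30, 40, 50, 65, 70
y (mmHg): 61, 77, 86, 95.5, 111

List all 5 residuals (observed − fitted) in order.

-2, 3, 1, -6, 4

x=30: ŷ = 30 + 1.1·30 = 63; e = 61 − 63 = -2
x=40: ŷ = 30 + 1.1·40 = 74; e = 77 − 74 = 3
x=50: ŷ = 30 + 1.1·50 = 85; e = 86 − 85 = 1
x=65: ŷ = 30 + 1.1·65 = 101.5; e = 95.5 − 101.5 = -6
x=70: ŷ = 30 + 1.1·70 = 107; e = 111 − 107 = 4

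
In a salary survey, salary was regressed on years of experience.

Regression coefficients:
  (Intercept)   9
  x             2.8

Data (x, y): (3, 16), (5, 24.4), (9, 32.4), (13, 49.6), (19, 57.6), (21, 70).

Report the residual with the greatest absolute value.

r = -4.6

x=3: ŷ = 9 + 2.8·3 = 17.4; r = 16 − 17.4 = -1.4
x=5: ŷ = 9 + 2.8·5 = 23; r = 24.4 − 23 = 1.4
x=9: ŷ = 9 + 2.8·9 = 34.2; r = 32.4 − 34.2 = -1.8
x=13: ŷ = 9 + 2.8·13 = 45.4; r = 49.6 − 45.4 = 4.2
x=19: ŷ = 9 + 2.8·19 = 62.2; r = 57.6 − 62.2 = -4.6
x=21: ŷ = 9 + 2.8·21 = 67.8; r = 70 − 67.8 = 2.2
Largest |r| is 4.6 at x = 19, residual -4.6.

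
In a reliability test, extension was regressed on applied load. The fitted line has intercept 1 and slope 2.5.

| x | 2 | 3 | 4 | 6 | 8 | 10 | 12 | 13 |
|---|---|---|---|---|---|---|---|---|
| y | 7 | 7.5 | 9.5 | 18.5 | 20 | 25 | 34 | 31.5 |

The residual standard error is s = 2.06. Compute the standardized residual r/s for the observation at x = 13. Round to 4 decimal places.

-0.9709

ŷ = 1 + 2.5·13 = 33.5
r = 31.5 − 33.5 = -2
r/s = -2 / 2.06 = -0.9709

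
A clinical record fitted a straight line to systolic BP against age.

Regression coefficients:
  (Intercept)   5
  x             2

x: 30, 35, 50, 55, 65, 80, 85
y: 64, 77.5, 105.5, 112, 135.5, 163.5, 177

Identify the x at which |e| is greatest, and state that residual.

x = 55, e = -3

x=30: ŷ = 5 + 2·30 = 65; e = 64 − 65 = -1
x=35: ŷ = 5 + 2·35 = 75; e = 77.5 − 75 = 2.5
x=50: ŷ = 5 + 2·50 = 105; e = 105.5 − 105 = 0.5
x=55: ŷ = 5 + 2·55 = 115; e = 112 − 115 = -3
x=65: ŷ = 5 + 2·65 = 135; e = 135.5 − 135 = 0.5
x=80: ŷ = 5 + 2·80 = 165; e = 163.5 − 165 = -1.5
x=85: ŷ = 5 + 2·85 = 175; e = 177 − 175 = 2
Largest |e| is 3 at x = 55, residual -3.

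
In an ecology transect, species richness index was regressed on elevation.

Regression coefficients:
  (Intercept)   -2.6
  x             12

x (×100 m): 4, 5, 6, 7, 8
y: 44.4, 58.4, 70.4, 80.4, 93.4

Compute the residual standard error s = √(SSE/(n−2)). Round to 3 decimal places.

s = 1.155

x=4: ŷ = -2.6 + 12·4 = 45.4; r = 44.4 − 45.4 = -1
x=5: ŷ = -2.6 + 12·5 = 57.4; r = 58.4 − 57.4 = 1
x=6: ŷ = -2.6 + 12·6 = 69.4; r = 70.4 − 69.4 = 1
x=7: ŷ = -2.6 + 12·7 = 81.4; r = 80.4 − 81.4 = -1
x=8: ŷ = -2.6 + 12·8 = 93.4; r = 93.4 − 93.4 = 0
SSE = 1 + 1 + 1 + 1 + 0 = 4
s = √(4/3) = √1.33333 ≈ 1.155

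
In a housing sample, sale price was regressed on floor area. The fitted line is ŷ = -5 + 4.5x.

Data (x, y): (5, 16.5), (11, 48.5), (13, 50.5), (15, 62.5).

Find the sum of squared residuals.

x=5: ŷ = -5 + 4.5·5 = 17.5; r = 16.5 − 17.5 = -1
x=11: ŷ = -5 + 4.5·11 = 44.5; r = 48.5 − 44.5 = 4
x=13: ŷ = -5 + 4.5·13 = 53.5; r = 50.5 − 53.5 = -3
x=15: ŷ = -5 + 4.5·15 = 62.5; r = 62.5 − 62.5 = 0
SSE = 1 + 16 + 9 + 0 = 26

SSE = 26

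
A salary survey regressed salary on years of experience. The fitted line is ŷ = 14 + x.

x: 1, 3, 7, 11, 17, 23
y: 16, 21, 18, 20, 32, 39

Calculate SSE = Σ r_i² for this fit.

SSE = 56

x=1: ŷ = 14 + 1 = 15; r = 16 − 15 = 1
x=3: ŷ = 14 + 3 = 17; r = 21 − 17 = 4
x=7: ŷ = 14 + 7 = 21; r = 18 − 21 = -3
x=11: ŷ = 14 + 11 = 25; r = 20 − 25 = -5
x=17: ŷ = 14 + 17 = 31; r = 32 − 31 = 1
x=23: ŷ = 14 + 23 = 37; r = 39 − 37 = 2
SSE = 1 + 16 + 9 + 25 + 1 + 4 = 56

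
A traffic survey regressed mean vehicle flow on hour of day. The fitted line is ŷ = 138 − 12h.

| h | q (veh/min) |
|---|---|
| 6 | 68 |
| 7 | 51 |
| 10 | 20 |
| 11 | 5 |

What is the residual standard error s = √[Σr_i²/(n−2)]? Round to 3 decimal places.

s = 3.000

h=6: ŷ = 138 − 12·6 = 66; r = 68 − 66 = 2
h=7: ŷ = 138 − 12·7 = 54; r = 51 − 54 = -3
h=10: ŷ = 138 − 12·10 = 18; r = 20 − 18 = 2
h=11: ŷ = 138 − 12·11 = 6; r = 5 − 6 = -1
SSE = 4 + 9 + 4 + 1 = 18
s = √(18/2) = √9 ≈ 3.000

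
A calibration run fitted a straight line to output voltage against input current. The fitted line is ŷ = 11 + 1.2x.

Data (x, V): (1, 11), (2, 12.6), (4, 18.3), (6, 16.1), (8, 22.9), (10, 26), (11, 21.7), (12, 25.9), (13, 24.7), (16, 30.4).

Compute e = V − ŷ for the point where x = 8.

ŷ = 11 + 1.2·8 = 20.6
e = 22.9 − 20.6 = 2.3

e = 2.3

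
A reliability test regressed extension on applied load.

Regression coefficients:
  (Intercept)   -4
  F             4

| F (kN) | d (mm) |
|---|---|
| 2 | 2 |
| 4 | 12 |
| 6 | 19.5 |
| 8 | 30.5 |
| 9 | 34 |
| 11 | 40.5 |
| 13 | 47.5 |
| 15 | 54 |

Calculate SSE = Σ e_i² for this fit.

F=2: ŷ = -4 + 4·2 = 4; e = 2 − 4 = -2
F=4: ŷ = -4 + 4·4 = 12; e = 12 − 12 = 0
F=6: ŷ = -4 + 4·6 = 20; e = 19.5 − 20 = -0.5
F=8: ŷ = -4 + 4·8 = 28; e = 30.5 − 28 = 2.5
F=9: ŷ = -4 + 4·9 = 32; e = 34 − 32 = 2
F=11: ŷ = -4 + 4·11 = 40; e = 40.5 − 40 = 0.5
F=13: ŷ = -4 + 4·13 = 48; e = 47.5 − 48 = -0.5
F=15: ŷ = -4 + 4·15 = 56; e = 54 − 56 = -2
SSE = 4 + 0 + 0.25 + 6.25 + 4 + 0.25 + 0.25 + 4 = 19

SSE = 19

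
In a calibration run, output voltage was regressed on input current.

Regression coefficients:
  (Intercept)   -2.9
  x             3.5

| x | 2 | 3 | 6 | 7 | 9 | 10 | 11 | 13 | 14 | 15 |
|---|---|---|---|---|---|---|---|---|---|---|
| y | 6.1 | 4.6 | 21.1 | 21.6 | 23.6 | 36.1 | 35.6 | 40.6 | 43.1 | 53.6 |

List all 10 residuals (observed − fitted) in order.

x=2: ŷ = -2.9 + 3.5·2 = 4.1; r = 6.1 − 4.1 = 2
x=3: ŷ = -2.9 + 3.5·3 = 7.6; r = 4.6 − 7.6 = -3
x=6: ŷ = -2.9 + 3.5·6 = 18.1; r = 21.1 − 18.1 = 3
x=7: ŷ = -2.9 + 3.5·7 = 21.6; r = 21.6 − 21.6 = 0
x=9: ŷ = -2.9 + 3.5·9 = 28.6; r = 23.6 − 28.6 = -5
x=10: ŷ = -2.9 + 3.5·10 = 32.1; r = 36.1 − 32.1 = 4
x=11: ŷ = -2.9 + 3.5·11 = 35.6; r = 35.6 − 35.6 = 0
x=13: ŷ = -2.9 + 3.5·13 = 42.6; r = 40.6 − 42.6 = -2
x=14: ŷ = -2.9 + 3.5·14 = 46.1; r = 43.1 − 46.1 = -3
x=15: ŷ = -2.9 + 3.5·15 = 49.6; r = 53.6 − 49.6 = 4

2, -3, 3, 0, -5, 4, 0, -2, -3, 4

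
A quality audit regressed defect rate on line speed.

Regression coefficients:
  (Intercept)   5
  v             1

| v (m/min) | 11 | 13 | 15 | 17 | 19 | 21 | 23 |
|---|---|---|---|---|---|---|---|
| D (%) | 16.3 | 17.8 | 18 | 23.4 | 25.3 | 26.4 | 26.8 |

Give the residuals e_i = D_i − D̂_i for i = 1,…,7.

0.3, -0.2, -2, 1.4, 1.3, 0.4, -1.2

v=11: D̂ = 5 + 11 = 16; e = 16.3 − 16 = 0.3
v=13: D̂ = 5 + 13 = 18; e = 17.8 − 18 = -0.2
v=15: D̂ = 5 + 15 = 20; e = 18 − 20 = -2
v=17: D̂ = 5 + 17 = 22; e = 23.4 − 22 = 1.4
v=19: D̂ = 5 + 19 = 24; e = 25.3 − 24 = 1.3
v=21: D̂ = 5 + 21 = 26; e = 26.4 − 26 = 0.4
v=23: D̂ = 5 + 23 = 28; e = 26.8 − 28 = -1.2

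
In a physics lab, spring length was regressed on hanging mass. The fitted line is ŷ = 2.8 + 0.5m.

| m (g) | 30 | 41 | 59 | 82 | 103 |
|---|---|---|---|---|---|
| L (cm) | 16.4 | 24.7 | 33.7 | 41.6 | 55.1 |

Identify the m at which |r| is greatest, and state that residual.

m=30: ŷ = 2.8 + 0.5·30 = 17.8; r = 16.4 − 17.8 = -1.4
m=41: ŷ = 2.8 + 0.5·41 = 23.3; r = 24.7 − 23.3 = 1.4
m=59: ŷ = 2.8 + 0.5·59 = 32.3; r = 33.7 − 32.3 = 1.4
m=82: ŷ = 2.8 + 0.5·82 = 43.8; r = 41.6 − 43.8 = -2.2
m=103: ŷ = 2.8 + 0.5·103 = 54.3; r = 55.1 − 54.3 = 0.8
Largest |r| is 2.2 at m = 82, residual -2.2.

m = 82, r = -2.2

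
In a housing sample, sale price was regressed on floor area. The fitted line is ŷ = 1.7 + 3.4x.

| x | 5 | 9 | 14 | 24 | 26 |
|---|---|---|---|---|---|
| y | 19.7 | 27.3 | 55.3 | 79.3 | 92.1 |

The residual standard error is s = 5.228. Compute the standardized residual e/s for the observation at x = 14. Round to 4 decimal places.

1.1477

ŷ = 1.7 + 3.4·14 = 49.3
e = 55.3 − 49.3 = 6
e/s = 6 / 5.228 = 1.1477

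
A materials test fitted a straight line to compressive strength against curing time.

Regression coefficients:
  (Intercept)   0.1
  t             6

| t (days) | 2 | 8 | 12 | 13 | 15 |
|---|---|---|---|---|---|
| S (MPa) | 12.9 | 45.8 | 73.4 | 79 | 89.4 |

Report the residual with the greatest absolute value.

e = -2.3

t=2: Ŝ = 0.1 + 6·2 = 12.1; e = 12.9 − 12.1 = 0.8
t=8: Ŝ = 0.1 + 6·8 = 48.1; e = 45.8 − 48.1 = -2.3
t=12: Ŝ = 0.1 + 6·12 = 72.1; e = 73.4 − 72.1 = 1.3
t=13: Ŝ = 0.1 + 6·13 = 78.1; e = 79 − 78.1 = 0.9
t=15: Ŝ = 0.1 + 6·15 = 90.1; e = 89.4 − 90.1 = -0.7
Largest |e| is 2.3 at t = 8, residual -2.3.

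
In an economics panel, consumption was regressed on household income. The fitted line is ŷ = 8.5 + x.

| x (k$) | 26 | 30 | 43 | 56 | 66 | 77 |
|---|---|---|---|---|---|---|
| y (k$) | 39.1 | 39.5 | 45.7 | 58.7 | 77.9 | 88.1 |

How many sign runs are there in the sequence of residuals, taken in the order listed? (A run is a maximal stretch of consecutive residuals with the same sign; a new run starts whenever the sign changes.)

3 runs

x=26: ŷ = 8.5 + 26 = 34.5; e = 39.1 − 34.5 = 4.6
x=30: ŷ = 8.5 + 30 = 38.5; e = 39.5 − 38.5 = 1
x=43: ŷ = 8.5 + 43 = 51.5; e = 45.7 − 51.5 = -5.8
x=56: ŷ = 8.5 + 56 = 64.5; e = 58.7 − 64.5 = -5.8
x=66: ŷ = 8.5 + 66 = 74.5; e = 77.9 − 74.5 = 3.4
x=77: ŷ = 8.5 + 77 = 85.5; e = 88.1 − 85.5 = 2.6
Signs: + + − − + +
Runs: +×2, −×2, +×2 → 3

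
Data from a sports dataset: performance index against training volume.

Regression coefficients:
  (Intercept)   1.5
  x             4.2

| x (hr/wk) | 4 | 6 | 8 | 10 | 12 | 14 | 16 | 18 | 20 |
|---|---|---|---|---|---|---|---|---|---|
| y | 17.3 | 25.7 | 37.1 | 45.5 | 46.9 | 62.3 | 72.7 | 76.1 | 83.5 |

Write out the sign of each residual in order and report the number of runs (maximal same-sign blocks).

5 runs

x=4: ŷ = 1.5 + 4.2·4 = 18.3; r = 17.3 − 18.3 = -1
x=6: ŷ = 1.5 + 4.2·6 = 26.7; r = 25.7 − 26.7 = -1
x=8: ŷ = 1.5 + 4.2·8 = 35.1; r = 37.1 − 35.1 = 2
x=10: ŷ = 1.5 + 4.2·10 = 43.5; r = 45.5 − 43.5 = 2
x=12: ŷ = 1.5 + 4.2·12 = 51.9; r = 46.9 − 51.9 = -5
x=14: ŷ = 1.5 + 4.2·14 = 60.3; r = 62.3 − 60.3 = 2
x=16: ŷ = 1.5 + 4.2·16 = 68.7; r = 72.7 − 68.7 = 4
x=18: ŷ = 1.5 + 4.2·18 = 77.1; r = 76.1 − 77.1 = -1
x=20: ŷ = 1.5 + 4.2·20 = 85.5; r = 83.5 − 85.5 = -2
Signs: − − + + − + + − −
Runs: −×2, +×2, −×1, +×2, −×2 → 5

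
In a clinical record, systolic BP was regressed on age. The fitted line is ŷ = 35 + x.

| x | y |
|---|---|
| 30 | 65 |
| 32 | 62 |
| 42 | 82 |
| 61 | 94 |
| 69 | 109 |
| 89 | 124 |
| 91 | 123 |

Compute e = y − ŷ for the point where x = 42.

e = 5

ŷ = 35 + 42 = 77
e = 82 − 77 = 5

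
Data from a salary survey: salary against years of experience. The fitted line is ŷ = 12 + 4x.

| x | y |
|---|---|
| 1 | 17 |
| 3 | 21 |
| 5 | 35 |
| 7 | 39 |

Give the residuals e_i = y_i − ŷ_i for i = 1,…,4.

x=1: ŷ = 12 + 4·1 = 16; e = 17 − 16 = 1
x=3: ŷ = 12 + 4·3 = 24; e = 21 − 24 = -3
x=5: ŷ = 12 + 4·5 = 32; e = 35 − 32 = 3
x=7: ŷ = 12 + 4·7 = 40; e = 39 − 40 = -1

1, -3, 3, -1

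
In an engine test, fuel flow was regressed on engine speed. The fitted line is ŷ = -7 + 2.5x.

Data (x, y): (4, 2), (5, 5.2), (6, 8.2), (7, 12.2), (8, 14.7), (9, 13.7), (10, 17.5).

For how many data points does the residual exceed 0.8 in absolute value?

x=4: ŷ = -7 + 2.5·4 = 3; e = 2 − 3 = -1
x=5: ŷ = -7 + 2.5·5 = 5.5; e = 5.2 − 5.5 = -0.3
x=6: ŷ = -7 + 2.5·6 = 8; e = 8.2 − 8 = 0.2
x=7: ŷ = -7 + 2.5·7 = 10.5; e = 12.2 − 10.5 = 1.7
x=8: ŷ = -7 + 2.5·8 = 13; e = 14.7 − 13 = 1.7
x=9: ŷ = -7 + 2.5·9 = 15.5; e = 13.7 − 15.5 = -1.8
x=10: ŷ = -7 + 2.5·10 = 18; e = 17.5 − 18 = -0.5
|e| > 0.8: x=4 (|e|=1), x=7 (|e|=1.7), x=8 (|e|=1.7), x=9 (|e|=1.8) → 4

4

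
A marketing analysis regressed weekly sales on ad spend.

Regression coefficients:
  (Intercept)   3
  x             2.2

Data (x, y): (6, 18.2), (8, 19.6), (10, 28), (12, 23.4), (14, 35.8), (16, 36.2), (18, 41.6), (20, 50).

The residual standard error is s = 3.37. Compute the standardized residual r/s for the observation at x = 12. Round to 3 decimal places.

-1.780

ŷ = 3 + 2.2·12 = 29.4
r = 23.4 − 29.4 = -6
r/s = -6 / 3.37 = -1.780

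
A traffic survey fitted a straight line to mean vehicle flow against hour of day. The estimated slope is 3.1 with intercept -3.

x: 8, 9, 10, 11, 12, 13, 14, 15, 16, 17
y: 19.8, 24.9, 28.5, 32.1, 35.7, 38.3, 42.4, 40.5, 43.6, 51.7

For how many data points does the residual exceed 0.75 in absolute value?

x=8: ŷ = -3 + 3.1·8 = 21.8; e = 19.8 − 21.8 = -2
x=9: ŷ = -3 + 3.1·9 = 24.9; e = 24.9 − 24.9 = 0
x=10: ŷ = -3 + 3.1·10 = 28; e = 28.5 − 28 = 0.5
x=11: ŷ = -3 + 3.1·11 = 31.1; e = 32.1 − 31.1 = 1
x=12: ŷ = -3 + 3.1·12 = 34.2; e = 35.7 − 34.2 = 1.5
x=13: ŷ = -3 + 3.1·13 = 37.3; e = 38.3 − 37.3 = 1
x=14: ŷ = -3 + 3.1·14 = 40.4; e = 42.4 − 40.4 = 2
x=15: ŷ = -3 + 3.1·15 = 43.5; e = 40.5 − 43.5 = -3
x=16: ŷ = -3 + 3.1·16 = 46.6; e = 43.6 − 46.6 = -3
x=17: ŷ = -3 + 3.1·17 = 49.7; e = 51.7 − 49.7 = 2
|e| > 0.75: x=8 (|e|=2), x=11 (|e|=1), x=12 (|e|=1.5), x=13 (|e|=1), x=14 (|e|=2), x=15 (|e|=3), x=16 (|e|=3), x=17 (|e|=2) → 8

8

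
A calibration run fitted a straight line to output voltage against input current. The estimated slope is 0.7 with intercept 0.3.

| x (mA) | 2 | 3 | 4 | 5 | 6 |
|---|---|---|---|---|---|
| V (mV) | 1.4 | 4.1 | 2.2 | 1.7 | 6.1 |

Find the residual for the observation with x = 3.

ŷ = 0.3 + 0.7·3 = 2.4
r = 4.1 − 2.4 = 1.7

r = 1.7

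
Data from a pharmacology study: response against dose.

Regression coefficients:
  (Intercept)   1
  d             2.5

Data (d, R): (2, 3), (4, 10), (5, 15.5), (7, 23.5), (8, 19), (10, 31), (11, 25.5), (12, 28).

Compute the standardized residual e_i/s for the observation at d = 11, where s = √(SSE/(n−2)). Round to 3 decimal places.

d=2: R̂ = 1 + 2.5·2 = 6; e = 3 − 6 = -3
d=4: R̂ = 1 + 2.5·4 = 11; e = 10 − 11 = -1
d=5: R̂ = 1 + 2.5·5 = 13.5; e = 15.5 − 13.5 = 2
d=7: R̂ = 1 + 2.5·7 = 18.5; e = 23.5 − 18.5 = 5
d=8: R̂ = 1 + 2.5·8 = 21; e = 19 − 21 = -2
d=10: R̂ = 1 + 2.5·10 = 26; e = 31 − 26 = 5
d=11: R̂ = 1 + 2.5·11 = 28.5; e = 25.5 − 28.5 = -3
d=12: R̂ = 1 + 2.5·12 = 31; e = 28 − 31 = -3
SSE = 9 + 1 + 4 + 25 + 4 + 25 + 9 + 9 = 86
s = √(86/6) = 3.78594
e/s = -3 / 3.78594 = -0.792

-0.792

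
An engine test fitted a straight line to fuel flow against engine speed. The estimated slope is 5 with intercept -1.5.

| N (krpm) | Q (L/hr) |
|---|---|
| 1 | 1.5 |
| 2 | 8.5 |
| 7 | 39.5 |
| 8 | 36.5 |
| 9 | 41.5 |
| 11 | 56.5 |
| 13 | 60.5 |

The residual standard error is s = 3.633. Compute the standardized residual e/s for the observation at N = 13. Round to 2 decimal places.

-0.83

Q̂ = -1.5 + 5·13 = 63.5
e = 60.5 − 63.5 = -3
e/s = -3 / 3.633 = -0.83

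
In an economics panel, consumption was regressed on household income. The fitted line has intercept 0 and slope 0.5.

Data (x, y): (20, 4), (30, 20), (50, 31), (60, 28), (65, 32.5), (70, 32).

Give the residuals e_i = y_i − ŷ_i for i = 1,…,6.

-6, 5, 6, -2, 0, -3

x=20: ŷ = 0.5·20 = 10; e = 4 − 10 = -6
x=30: ŷ = 0.5·30 = 15; e = 20 − 15 = 5
x=50: ŷ = 0.5·50 = 25; e = 31 − 25 = 6
x=60: ŷ = 0.5·60 = 30; e = 28 − 30 = -2
x=65: ŷ = 0.5·65 = 32.5; e = 32.5 − 32.5 = 0
x=70: ŷ = 0.5·70 = 35; e = 32 − 35 = -3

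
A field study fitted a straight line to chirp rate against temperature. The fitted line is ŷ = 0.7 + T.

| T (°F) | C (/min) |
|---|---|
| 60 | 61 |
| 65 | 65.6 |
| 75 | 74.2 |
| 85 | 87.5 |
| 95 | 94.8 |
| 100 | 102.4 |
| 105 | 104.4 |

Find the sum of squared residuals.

T=60: ŷ = 0.7 + 60 = 60.7; e = 61 − 60.7 = 0.3
T=65: ŷ = 0.7 + 65 = 65.7; e = 65.6 − 65.7 = -0.1
T=75: ŷ = 0.7 + 75 = 75.7; e = 74.2 − 75.7 = -1.5
T=85: ŷ = 0.7 + 85 = 85.7; e = 87.5 − 85.7 = 1.8
T=95: ŷ = 0.7 + 95 = 95.7; e = 94.8 − 95.7 = -0.9
T=100: ŷ = 0.7 + 100 = 100.7; e = 102.4 − 100.7 = 1.7
T=105: ŷ = 0.7 + 105 = 105.7; e = 104.4 − 105.7 = -1.3
SSE = 0.09 + 0.01 + 2.25 + 3.24 + 0.81 + 2.89 + 1.69 = 10.98

SSE = 10.98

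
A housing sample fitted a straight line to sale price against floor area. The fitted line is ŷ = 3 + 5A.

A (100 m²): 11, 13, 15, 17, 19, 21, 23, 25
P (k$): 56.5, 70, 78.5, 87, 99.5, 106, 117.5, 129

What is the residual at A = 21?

r = -2

ŷ = 3 + 5·21 = 108
r = 106 − 108 = -2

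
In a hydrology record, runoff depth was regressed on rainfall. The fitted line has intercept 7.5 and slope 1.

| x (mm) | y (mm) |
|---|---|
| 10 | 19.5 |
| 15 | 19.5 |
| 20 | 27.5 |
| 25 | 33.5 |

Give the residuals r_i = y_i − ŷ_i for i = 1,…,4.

x=10: ŷ = 7.5 + 10 = 17.5; r = 19.5 − 17.5 = 2
x=15: ŷ = 7.5 + 15 = 22.5; r = 19.5 − 22.5 = -3
x=20: ŷ = 7.5 + 20 = 27.5; r = 27.5 − 27.5 = 0
x=25: ŷ = 7.5 + 25 = 32.5; r = 33.5 − 32.5 = 1

2, -3, 0, 1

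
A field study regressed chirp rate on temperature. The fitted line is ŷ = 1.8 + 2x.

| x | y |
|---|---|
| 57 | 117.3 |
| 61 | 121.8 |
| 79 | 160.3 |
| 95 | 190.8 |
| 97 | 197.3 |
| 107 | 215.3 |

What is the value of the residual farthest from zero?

x=57: ŷ = 1.8 + 2·57 = 115.8; e = 117.3 − 115.8 = 1.5
x=61: ŷ = 1.8 + 2·61 = 123.8; e = 121.8 − 123.8 = -2
x=79: ŷ = 1.8 + 2·79 = 159.8; e = 160.3 − 159.8 = 0.5
x=95: ŷ = 1.8 + 2·95 = 191.8; e = 190.8 − 191.8 = -1
x=97: ŷ = 1.8 + 2·97 = 195.8; e = 197.3 − 195.8 = 1.5
x=107: ŷ = 1.8 + 2·107 = 215.8; e = 215.3 − 215.8 = -0.5
Largest |e| is 2 at x = 61, residual -2.

e = -2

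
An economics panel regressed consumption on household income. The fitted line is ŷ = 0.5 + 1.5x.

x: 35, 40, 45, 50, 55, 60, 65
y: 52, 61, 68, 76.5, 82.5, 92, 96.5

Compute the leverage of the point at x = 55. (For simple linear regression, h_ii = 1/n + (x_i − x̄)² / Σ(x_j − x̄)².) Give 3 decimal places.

h = 0.179

x̄ = (35 + 40 + 45 + 50 + 55 + 60 + 65)/7 = 50
Σ(x − x̄)² = 225 + 100 + 25 + 0 + 25 + 100 + 225 = 700
h = 1/7 + (5)²/700 = 0.142857 + 0.0357143 = 0.179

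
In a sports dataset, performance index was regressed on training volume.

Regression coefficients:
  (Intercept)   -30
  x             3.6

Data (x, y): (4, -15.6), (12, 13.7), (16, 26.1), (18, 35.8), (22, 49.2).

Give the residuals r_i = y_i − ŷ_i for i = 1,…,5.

0, 0.5, -1.5, 1, 0

x=4: ŷ = -30 + 3.6·4 = -15.6; r = -15.6 − (-15.6) = 0
x=12: ŷ = -30 + 3.6·12 = 13.2; r = 13.7 − 13.2 = 0.5
x=16: ŷ = -30 + 3.6·16 = 27.6; r = 26.1 − 27.6 = -1.5
x=18: ŷ = -30 + 3.6·18 = 34.8; r = 35.8 − 34.8 = 1
x=22: ŷ = -30 + 3.6·22 = 49.2; r = 49.2 − 49.2 = 0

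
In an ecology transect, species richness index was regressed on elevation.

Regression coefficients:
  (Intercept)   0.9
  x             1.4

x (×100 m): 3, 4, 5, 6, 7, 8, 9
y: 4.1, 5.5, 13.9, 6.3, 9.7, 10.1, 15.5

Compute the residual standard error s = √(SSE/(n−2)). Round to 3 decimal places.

x=3: ŷ = 0.9 + 1.4·3 = 5.1; e = 4.1 − 5.1 = -1
x=4: ŷ = 0.9 + 1.4·4 = 6.5; e = 5.5 − 6.5 = -1
x=5: ŷ = 0.9 + 1.4·5 = 7.9; e = 13.9 − 7.9 = 6
x=6: ŷ = 0.9 + 1.4·6 = 9.3; e = 6.3 − 9.3 = -3
x=7: ŷ = 0.9 + 1.4·7 = 10.7; e = 9.7 − 10.7 = -1
x=8: ŷ = 0.9 + 1.4·8 = 12.1; e = 10.1 − 12.1 = -2
x=9: ŷ = 0.9 + 1.4·9 = 13.5; e = 15.5 − 13.5 = 2
SSE = 1 + 1 + 36 + 9 + 1 + 4 + 4 = 56
s = √(56/5) = √11.2 ≈ 3.347

s = 3.347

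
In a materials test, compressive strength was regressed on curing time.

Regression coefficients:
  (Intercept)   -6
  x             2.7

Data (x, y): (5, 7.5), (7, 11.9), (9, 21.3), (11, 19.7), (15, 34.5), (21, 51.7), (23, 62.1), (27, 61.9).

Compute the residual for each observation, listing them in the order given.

0, -1, 3, -4, 0, 1, 6, -5

x=5: ŷ = -6 + 2.7·5 = 7.5; r = 7.5 − 7.5 = 0
x=7: ŷ = -6 + 2.7·7 = 12.9; r = 11.9 − 12.9 = -1
x=9: ŷ = -6 + 2.7·9 = 18.3; r = 21.3 − 18.3 = 3
x=11: ŷ = -6 + 2.7·11 = 23.7; r = 19.7 − 23.7 = -4
x=15: ŷ = -6 + 2.7·15 = 34.5; r = 34.5 − 34.5 = 0
x=21: ŷ = -6 + 2.7·21 = 50.7; r = 51.7 − 50.7 = 1
x=23: ŷ = -6 + 2.7·23 = 56.1; r = 62.1 − 56.1 = 6
x=27: ŷ = -6 + 2.7·27 = 66.9; r = 61.9 − 66.9 = -5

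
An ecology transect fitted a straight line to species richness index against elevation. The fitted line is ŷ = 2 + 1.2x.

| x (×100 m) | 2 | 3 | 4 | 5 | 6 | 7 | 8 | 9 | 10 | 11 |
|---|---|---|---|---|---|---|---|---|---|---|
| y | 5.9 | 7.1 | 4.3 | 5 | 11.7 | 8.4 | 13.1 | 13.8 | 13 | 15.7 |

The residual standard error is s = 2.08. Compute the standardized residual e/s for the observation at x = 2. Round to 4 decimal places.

0.7212

ŷ = 2 + 1.2·2 = 4.4
e = 5.9 − 4.4 = 1.5
e/s = 1.5 / 2.08 = 0.7212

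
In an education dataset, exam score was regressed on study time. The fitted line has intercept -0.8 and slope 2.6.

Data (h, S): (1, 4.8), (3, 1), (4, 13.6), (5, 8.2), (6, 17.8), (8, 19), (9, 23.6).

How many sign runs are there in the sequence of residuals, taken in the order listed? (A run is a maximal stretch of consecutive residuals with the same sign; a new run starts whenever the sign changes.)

7 runs

h=1: ŷ = -0.8 + 2.6·1 = 1.8; e = 4.8 − 1.8 = 3
h=3: ŷ = -0.8 + 2.6·3 = 7; e = 1 − 7 = -6
h=4: ŷ = -0.8 + 2.6·4 = 9.6; e = 13.6 − 9.6 = 4
h=5: ŷ = -0.8 + 2.6·5 = 12.2; e = 8.2 − 12.2 = -4
h=6: ŷ = -0.8 + 2.6·6 = 14.8; e = 17.8 − 14.8 = 3
h=8: ŷ = -0.8 + 2.6·8 = 20; e = 19 − 20 = -1
h=9: ŷ = -0.8 + 2.6·9 = 22.6; e = 23.6 − 22.6 = 1
Signs: + − + − + − +
Runs: +×1, −×1, +×1, −×1, +×1, −×1, +×1 → 7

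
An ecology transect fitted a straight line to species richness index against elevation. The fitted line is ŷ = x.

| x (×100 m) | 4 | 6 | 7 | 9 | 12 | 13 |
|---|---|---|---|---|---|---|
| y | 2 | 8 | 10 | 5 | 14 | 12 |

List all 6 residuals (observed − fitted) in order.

x=4: ŷ = 4 = 4; r = 2 − 4 = -2
x=6: ŷ = 6 = 6; r = 8 − 6 = 2
x=7: ŷ = 7 = 7; r = 10 − 7 = 3
x=9: ŷ = 9 = 9; r = 5 − 9 = -4
x=12: ŷ = 12 = 12; r = 14 − 12 = 2
x=13: ŷ = 13 = 13; r = 12 − 13 = -1

-2, 2, 3, -4, 2, -1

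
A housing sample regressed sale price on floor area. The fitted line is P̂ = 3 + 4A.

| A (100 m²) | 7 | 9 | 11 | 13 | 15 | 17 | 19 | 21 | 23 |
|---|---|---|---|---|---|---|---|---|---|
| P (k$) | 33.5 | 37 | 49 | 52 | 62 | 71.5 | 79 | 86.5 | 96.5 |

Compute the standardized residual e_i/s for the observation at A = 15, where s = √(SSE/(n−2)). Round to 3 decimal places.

A=7: P̂ = 3 + 4·7 = 31; e = 33.5 − 31 = 2.5
A=9: P̂ = 3 + 4·9 = 39; e = 37 − 39 = -2
A=11: P̂ = 3 + 4·11 = 47; e = 49 − 47 = 2
A=13: P̂ = 3 + 4·13 = 55; e = 52 − 55 = -3
A=15: P̂ = 3 + 4·15 = 63; e = 62 − 63 = -1
A=17: P̂ = 3 + 4·17 = 71; e = 71.5 − 71 = 0.5
A=19: P̂ = 3 + 4·19 = 79; e = 79 − 79 = 0
A=21: P̂ = 3 + 4·21 = 87; e = 86.5 − 87 = -0.5
A=23: P̂ = 3 + 4·23 = 95; e = 96.5 − 95 = 1.5
SSE = 6.25 + 4 + 4 + 9 + 1 + 0.25 + 0 + 0.25 + 2.25 = 27
s = √(27/7) = 1.96396
e/s = -1 / 1.96396 = -0.509

-0.509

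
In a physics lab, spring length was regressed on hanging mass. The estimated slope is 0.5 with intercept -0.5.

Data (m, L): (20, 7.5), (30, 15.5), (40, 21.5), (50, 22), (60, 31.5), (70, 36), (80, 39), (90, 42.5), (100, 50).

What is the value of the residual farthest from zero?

m=20: L̂ = -0.5 + 0.5·20 = 9.5; e = 7.5 − 9.5 = -2
m=30: L̂ = -0.5 + 0.5·30 = 14.5; e = 15.5 − 14.5 = 1
m=40: L̂ = -0.5 + 0.5·40 = 19.5; e = 21.5 − 19.5 = 2
m=50: L̂ = -0.5 + 0.5·50 = 24.5; e = 22 − 24.5 = -2.5
m=60: L̂ = -0.5 + 0.5·60 = 29.5; e = 31.5 − 29.5 = 2
m=70: L̂ = -0.5 + 0.5·70 = 34.5; e = 36 − 34.5 = 1.5
m=80: L̂ = -0.5 + 0.5·80 = 39.5; e = 39 − 39.5 = -0.5
m=90: L̂ = -0.5 + 0.5·90 = 44.5; e = 42.5 − 44.5 = -2
m=100: L̂ = -0.5 + 0.5·100 = 49.5; e = 50 − 49.5 = 0.5
Largest |e| is 2.5 at m = 50, residual -2.5.

e = -2.5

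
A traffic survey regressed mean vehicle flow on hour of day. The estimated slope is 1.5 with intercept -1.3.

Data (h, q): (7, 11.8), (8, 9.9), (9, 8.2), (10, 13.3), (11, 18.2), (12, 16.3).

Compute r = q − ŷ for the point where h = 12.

ŷ = -1.3 + 1.5·12 = 16.7
r = 16.3 − 16.7 = -0.4

r = -0.4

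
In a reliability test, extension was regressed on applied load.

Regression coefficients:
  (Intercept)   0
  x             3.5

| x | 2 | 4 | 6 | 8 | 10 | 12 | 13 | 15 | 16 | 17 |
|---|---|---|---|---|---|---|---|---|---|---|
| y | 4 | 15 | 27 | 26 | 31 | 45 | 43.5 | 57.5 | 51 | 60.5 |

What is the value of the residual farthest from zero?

x=2: ŷ = 3.5·2 = 7; e = 4 − 7 = -3
x=4: ŷ = 3.5·4 = 14; e = 15 − 14 = 1
x=6: ŷ = 3.5·6 = 21; e = 27 − 21 = 6
x=8: ŷ = 3.5·8 = 28; e = 26 − 28 = -2
x=10: ŷ = 3.5·10 = 35; e = 31 − 35 = -4
x=12: ŷ = 3.5·12 = 42; e = 45 − 42 = 3
x=13: ŷ = 3.5·13 = 45.5; e = 43.5 − 45.5 = -2
x=15: ŷ = 3.5·15 = 52.5; e = 57.5 − 52.5 = 5
x=16: ŷ = 3.5·16 = 56; e = 51 − 56 = -5
x=17: ŷ = 3.5·17 = 59.5; e = 60.5 − 59.5 = 1
Largest |e| is 6 at x = 6, residual 6.

e = 6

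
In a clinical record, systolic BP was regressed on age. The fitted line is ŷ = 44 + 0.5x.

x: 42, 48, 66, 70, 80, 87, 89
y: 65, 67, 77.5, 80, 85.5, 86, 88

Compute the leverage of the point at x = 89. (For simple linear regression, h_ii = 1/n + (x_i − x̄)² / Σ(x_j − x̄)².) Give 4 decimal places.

x̄ = (42 + 48 + 66 + 70 + 80 + 87 + 89)/7 = 68.8571
Σ(x − x̄)² = 721.306 + 435.02 + 8.16327 + 1.30612 + 124.163 + 329.163 + 405.735 = 2024.86
h = 1/7 + (20.1429)²/2024.86 = 0.142857 + 0.200377 = 0.3432

h = 0.3432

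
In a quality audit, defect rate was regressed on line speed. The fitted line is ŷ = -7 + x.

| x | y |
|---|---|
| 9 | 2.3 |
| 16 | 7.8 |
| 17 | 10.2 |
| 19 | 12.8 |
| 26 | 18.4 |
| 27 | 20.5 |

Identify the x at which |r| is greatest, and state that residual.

x = 16, r = -1.2

x=9: ŷ = -7 + 9 = 2; r = 2.3 − 2 = 0.3
x=16: ŷ = -7 + 16 = 9; r = 7.8 − 9 = -1.2
x=17: ŷ = -7 + 17 = 10; r = 10.2 − 10 = 0.2
x=19: ŷ = -7 + 19 = 12; r = 12.8 − 12 = 0.8
x=26: ŷ = -7 + 26 = 19; r = 18.4 − 19 = -0.6
x=27: ŷ = -7 + 27 = 20; r = 20.5 − 20 = 0.5
Largest |r| is 1.2 at x = 16, residual -1.2.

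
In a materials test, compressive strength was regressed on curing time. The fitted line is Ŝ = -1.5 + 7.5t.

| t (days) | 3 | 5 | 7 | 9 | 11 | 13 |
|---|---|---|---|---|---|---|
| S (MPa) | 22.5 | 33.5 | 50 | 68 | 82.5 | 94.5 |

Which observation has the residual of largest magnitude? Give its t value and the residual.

t=3: Ŝ = -1.5 + 7.5·3 = 21; e = 22.5 − 21 = 1.5
t=5: Ŝ = -1.5 + 7.5·5 = 36; e = 33.5 − 36 = -2.5
t=7: Ŝ = -1.5 + 7.5·7 = 51; e = 50 − 51 = -1
t=9: Ŝ = -1.5 + 7.5·9 = 66; e = 68 − 66 = 2
t=11: Ŝ = -1.5 + 7.5·11 = 81; e = 82.5 − 81 = 1.5
t=13: Ŝ = -1.5 + 7.5·13 = 96; e = 94.5 − 96 = -1.5
Largest |e| is 2.5 at t = 5, residual -2.5.

t = 5, e = -2.5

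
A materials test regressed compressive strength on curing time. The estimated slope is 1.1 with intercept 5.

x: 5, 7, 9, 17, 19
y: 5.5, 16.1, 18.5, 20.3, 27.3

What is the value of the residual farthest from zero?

r = -5

x=5: ŷ = 5 + 1.1·5 = 10.5; r = 5.5 − 10.5 = -5
x=7: ŷ = 5 + 1.1·7 = 12.7; r = 16.1 − 12.7 = 3.4
x=9: ŷ = 5 + 1.1·9 = 14.9; r = 18.5 − 14.9 = 3.6
x=17: ŷ = 5 + 1.1·17 = 23.7; r = 20.3 − 23.7 = -3.4
x=19: ŷ = 5 + 1.1·19 = 25.9; r = 27.3 − 25.9 = 1.4
Largest |r| is 5 at x = 5, residual -5.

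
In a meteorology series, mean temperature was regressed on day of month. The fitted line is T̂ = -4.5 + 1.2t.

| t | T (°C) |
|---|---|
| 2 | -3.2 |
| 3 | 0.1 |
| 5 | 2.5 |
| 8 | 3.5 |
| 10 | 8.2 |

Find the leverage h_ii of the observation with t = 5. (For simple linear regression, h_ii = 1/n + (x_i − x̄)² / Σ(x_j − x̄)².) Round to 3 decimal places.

h = 0.208

t̄ = (2 + 3 + 5 + 8 + 10)/5 = 5.6
Σ(t − t̄)² = 12.96 + 6.76 + 0.36 + 5.76 + 19.36 = 45.2
h = 1/5 + (-0.6)²/45.2 = 0.2 + 0.0079646 = 0.208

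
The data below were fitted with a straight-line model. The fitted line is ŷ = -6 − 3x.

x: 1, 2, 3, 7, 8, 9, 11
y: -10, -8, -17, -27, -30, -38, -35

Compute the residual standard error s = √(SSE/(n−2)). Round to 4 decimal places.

x=1: ŷ = -6 − 3·1 = -9; r = -10 − (-9) = -1
x=2: ŷ = -6 − 3·2 = -12; r = -8 − (-12) = 4
x=3: ŷ = -6 − 3·3 = -15; r = -17 − (-15) = -2
x=7: ŷ = -6 − 3·7 = -27; r = -27 − (-27) = 0
x=8: ŷ = -6 − 3·8 = -30; r = -30 − (-30) = 0
x=9: ŷ = -6 − 3·9 = -33; r = -38 − (-33) = -5
x=11: ŷ = -6 − 3·11 = -39; r = -35 − (-39) = 4
SSE = 1 + 16 + 4 + 0 + 0 + 25 + 16 = 62
s = √(62/5) = √12.4 ≈ 3.5214

s = 3.5214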